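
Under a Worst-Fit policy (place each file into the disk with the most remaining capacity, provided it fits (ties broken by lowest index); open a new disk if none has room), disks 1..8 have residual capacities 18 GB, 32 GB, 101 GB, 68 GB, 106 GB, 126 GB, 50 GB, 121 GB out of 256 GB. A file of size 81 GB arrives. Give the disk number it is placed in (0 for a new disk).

Disks with room: disk 3 (101 GB), disk 5 (106 GB), disk 6 (126 GB), disk 8 (121 GB).
Most room is disk 6 with 126 GB free.

6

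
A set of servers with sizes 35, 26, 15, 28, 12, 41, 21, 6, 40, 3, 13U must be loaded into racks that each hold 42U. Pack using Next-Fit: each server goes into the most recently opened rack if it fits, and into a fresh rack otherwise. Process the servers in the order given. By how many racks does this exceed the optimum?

1

Next-Fit: [35] [26,15] [28,12] [41] [21,6] [40] [3,13] → 7 racks.
Total size 240U; any packing needs at least ⌈240/42⌉ = 6 racks.
An optimal packing achieves that bound: [41] [40] [35,6] [28,13] [26,15] [21,12,3] → 6 racks.
Excess: 7 − 6 = 1.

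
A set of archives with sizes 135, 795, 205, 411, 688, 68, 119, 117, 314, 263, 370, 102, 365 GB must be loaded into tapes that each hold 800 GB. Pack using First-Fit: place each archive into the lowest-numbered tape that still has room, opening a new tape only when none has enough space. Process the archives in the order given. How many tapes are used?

6

135 GB → tape 1 (remaining 665 GB)
795 GB → tape 2 (remaining 5 GB)
205 GB → tape 1 (remaining 460 GB)
411 GB → tape 1 (remaining 49 GB)
688 GB → tape 3 (remaining 112 GB)
68 GB → tape 3 (remaining 44 GB)
119 GB → tape 4 (remaining 681 GB)
117 GB → tape 4 (remaining 564 GB)
314 GB → tape 4 (remaining 250 GB)
263 GB → tape 5 (remaining 537 GB)
370 GB → tape 5 (remaining 167 GB)
102 GB → tape 4 (remaining 148 GB)
365 GB → tape 6 (remaining 435 GB)
Final tapes: [135,205,411] [795] [688,68] [119,117,314,102] [263,370] [365].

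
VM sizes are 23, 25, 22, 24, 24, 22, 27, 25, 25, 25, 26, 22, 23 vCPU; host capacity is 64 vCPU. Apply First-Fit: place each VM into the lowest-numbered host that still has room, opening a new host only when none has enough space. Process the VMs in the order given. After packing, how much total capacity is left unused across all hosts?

Put 23 vCPU in host 1; 41 vCPU remain.
Put 25 vCPU in host 1; 16 vCPU remain.
Put 22 vCPU in host 2; 42 vCPU remain.
Put 24 vCPU in host 2; 18 vCPU remain.
Put 24 vCPU in host 3; 40 vCPU remain.
Put 22 vCPU in host 3; 18 vCPU remain.
Put 27 vCPU in host 4; 37 vCPU remain.
Put 25 vCPU in host 4; 12 vCPU remain.
Put 25 vCPU in host 5; 39 vCPU remain.
Put 25 vCPU in host 5; 14 vCPU remain.
Put 26 vCPU in host 6; 38 vCPU remain.
Put 22 vCPU in host 6; 16 vCPU remain.
Put 23 vCPU in host 7; 41 vCPU remain.
7 hosts × 64 vCPU = 448 vCPU; used 313 vCPU; unused 135 vCPU.

135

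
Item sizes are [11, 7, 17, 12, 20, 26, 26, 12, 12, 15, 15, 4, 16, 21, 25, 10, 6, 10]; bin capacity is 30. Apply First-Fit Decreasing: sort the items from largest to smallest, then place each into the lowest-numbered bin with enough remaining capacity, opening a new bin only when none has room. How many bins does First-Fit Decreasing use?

10 bins

Sorted descending: 26, 26, 25, 21, 20, 17, 16, 15, 15, 12, 12, 12, 11, 10, 10, 7, 6, 4.
bin 1: place 26, 4 left
bin 2: place 26, 4 left
bin 3: place 25, 5 left
bin 4: place 21, 9 left
bin 5: place 20, 10 left
bin 6: place 17, 13 left
bin 7: place 16, 14 left
bin 8: place 15, 15 left
bin 8: place 15, 0 left
bin 6: place 12, 1 left
bin 7: place 12, 2 left
bin 9: place 12, 18 left
bin 9: place 11, 7 left
bin 5: place 10, 0 left
bin 10: place 10, 20 left
bin 4: place 7, 2 left
bin 9: place 6, 1 left
bin 1: place 4, 0 left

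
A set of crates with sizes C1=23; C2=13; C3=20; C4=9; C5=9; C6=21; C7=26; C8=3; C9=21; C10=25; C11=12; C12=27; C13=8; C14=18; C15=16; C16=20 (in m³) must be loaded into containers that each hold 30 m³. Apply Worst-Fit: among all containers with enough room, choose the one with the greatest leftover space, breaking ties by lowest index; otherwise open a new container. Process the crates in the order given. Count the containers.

Put C1 (23 m³) in container 1; 7 m³ remain.
Put C2 (13 m³) in container 2; 17 m³ remain.
Put C3 (20 m³) in container 3; 10 m³ remain.
Put C4 (9 m³) in container 2; 8 m³ remain.
Put C5 (9 m³) in container 3; 1 m³ remain.
Put C6 (21 m³) in container 4; 9 m³ remain.
Put C7 (26 m³) in container 5; 4 m³ remain.
Put C8 (3 m³) in container 4; 6 m³ remain.
Put C9 (21 m³) in container 6; 9 m³ remain.
Put C10 (25 m³) in container 7; 5 m³ remain.
Put C11 (12 m³) in container 8; 18 m³ remain.
Put C12 (27 m³) in container 9; 3 m³ remain.
Put C13 (8 m³) in container 8; 10 m³ remain.
Put C14 (18 m³) in container 10; 12 m³ remain.
Put C15 (16 m³) in container 11; 14 m³ remain.
Put C16 (20 m³) in container 12; 10 m³ remain.
Final containers: [23] [13,9] [20,9] [21,3] [26] [21] [25] [12,8] [27] [18] [16] [20].

12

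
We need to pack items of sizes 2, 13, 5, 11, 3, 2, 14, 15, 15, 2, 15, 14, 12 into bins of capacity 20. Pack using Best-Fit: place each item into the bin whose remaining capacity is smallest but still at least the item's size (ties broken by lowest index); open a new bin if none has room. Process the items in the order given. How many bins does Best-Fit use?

2 → bin 1 (remaining 18)
13 → bin 1 (remaining 5)
5 → bin 1 (remaining 0)
11 → bin 2 (remaining 9)
3 → bin 2 (remaining 6)
2 → bin 2 (remaining 4)
14 → bin 3 (remaining 6)
15 → bin 4 (remaining 5)
15 → bin 5 (remaining 5)
2 → bin 2 (remaining 2)
15 → bin 6 (remaining 5)
14 → bin 7 (remaining 6)
12 → bin 8 (remaining 8)
Final bins: [2,13,5] [11,3,2,2] [14] [15] [15] [15] [14] [12].

8 bins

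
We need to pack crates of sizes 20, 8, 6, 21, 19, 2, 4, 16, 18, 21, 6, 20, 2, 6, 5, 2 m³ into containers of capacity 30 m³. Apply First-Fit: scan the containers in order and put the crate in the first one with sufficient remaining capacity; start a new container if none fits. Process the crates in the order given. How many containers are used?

7

20 m³ → container 1 (remaining 10 m³)
8 m³ → container 1 (remaining 2 m³)
6 m³ → container 2 (remaining 24 m³)
21 m³ → container 2 (remaining 3 m³)
19 m³ → container 3 (remaining 11 m³)
2 m³ → container 1 (remaining 0 m³)
4 m³ → container 3 (remaining 7 m³)
16 m³ → container 4 (remaining 14 m³)
18 m³ → container 5 (remaining 12 m³)
21 m³ → container 6 (remaining 9 m³)
6 m³ → container 3 (remaining 1 m³)
20 m³ → container 7 (remaining 10 m³)
2 m³ → container 2 (remaining 1 m³)
6 m³ → container 4 (remaining 8 m³)
5 m³ → container 4 (remaining 3 m³)
2 m³ → container 4 (remaining 1 m³)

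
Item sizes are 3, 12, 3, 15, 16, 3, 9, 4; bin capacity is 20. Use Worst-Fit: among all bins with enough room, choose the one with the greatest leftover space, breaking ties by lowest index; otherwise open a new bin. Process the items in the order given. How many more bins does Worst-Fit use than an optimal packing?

Worst-Fit: [3,12,3] [15,3] [16] [9,4] → 4 bins.
Total size 65; any packing needs at least ⌈65/20⌉ = 4 bins.
So 4 is already optimal.

0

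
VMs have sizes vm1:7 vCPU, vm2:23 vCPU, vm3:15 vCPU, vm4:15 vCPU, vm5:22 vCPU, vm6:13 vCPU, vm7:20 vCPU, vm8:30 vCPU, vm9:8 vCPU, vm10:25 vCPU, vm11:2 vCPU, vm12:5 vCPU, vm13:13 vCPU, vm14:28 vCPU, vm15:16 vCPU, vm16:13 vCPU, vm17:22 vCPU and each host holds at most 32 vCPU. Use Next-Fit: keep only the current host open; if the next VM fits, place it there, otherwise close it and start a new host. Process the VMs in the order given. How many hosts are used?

12 hosts

Put vm1 (7 vCPU) in host 1; 25 vCPU remain.
Put vm2 (23 vCPU) in host 1; 2 vCPU remain.
Put vm3 (15 vCPU) in host 2; 17 vCPU remain.
Put vm4 (15 vCPU) in host 2; 2 vCPU remain.
Put vm5 (22 vCPU) in host 3; 10 vCPU remain.
Put vm6 (13 vCPU) in host 4; 19 vCPU remain.
Put vm7 (20 vCPU) in host 5; 12 vCPU remain.
Put vm8 (30 vCPU) in host 6; 2 vCPU remain.
Put vm9 (8 vCPU) in host 7; 24 vCPU remain.
Put vm10 (25 vCPU) in host 8; 7 vCPU remain.
Put vm11 (2 vCPU) in host 8; 5 vCPU remain.
Put vm12 (5 vCPU) in host 8; 0 vCPU remain.
Put vm13 (13 vCPU) in host 9; 19 vCPU remain.
Put vm14 (28 vCPU) in host 10; 4 vCPU remain.
Put vm15 (16 vCPU) in host 11; 16 vCPU remain.
Put vm16 (13 vCPU) in host 11; 3 vCPU remain.
Put vm17 (22 vCPU) in host 12; 10 vCPU remain.
Final hosts: [7,23] [15,15] [22] [13] [20] [30] [8] [25,2,5] [13] [28] [16,13] [22].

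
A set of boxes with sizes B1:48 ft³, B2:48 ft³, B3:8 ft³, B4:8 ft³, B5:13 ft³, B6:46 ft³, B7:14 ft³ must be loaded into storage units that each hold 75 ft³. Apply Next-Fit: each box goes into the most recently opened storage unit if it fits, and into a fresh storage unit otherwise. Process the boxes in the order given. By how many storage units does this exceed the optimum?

Next-Fit: [48] [48,8,8] [13,46,14] → 3 storage units.
Total size 185 ft³; any packing needs at least ⌈185/75⌉ = 3 storage units.
So 3 is already optimal.

0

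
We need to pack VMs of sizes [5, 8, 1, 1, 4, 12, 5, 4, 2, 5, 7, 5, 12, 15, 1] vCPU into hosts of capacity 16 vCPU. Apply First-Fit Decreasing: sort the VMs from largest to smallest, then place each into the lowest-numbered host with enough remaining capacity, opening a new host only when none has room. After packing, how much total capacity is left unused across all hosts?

Sorted descending: 15, 12, 12, 8, 7, 5, 5, 5, 5, 4, 4, 2, 1, 1, 1.
host 1: place 15 vCPU, 1 vCPU left
host 2: place 12 vCPU, 4 vCPU left
host 3: place 12 vCPU, 4 vCPU left
host 4: place 8 vCPU, 8 vCPU left
host 4: place 7 vCPU, 1 vCPU left
host 5: place 5 vCPU, 11 vCPU left
host 5: place 5 vCPU, 6 vCPU left
host 5: place 5 vCPU, 1 vCPU left
host 6: place 5 vCPU, 11 vCPU left
host 2: place 4 vCPU, 0 vCPU left
host 3: place 4 vCPU, 0 vCPU left
host 6: place 2 vCPU, 9 vCPU left
host 1: place 1 vCPU, 0 vCPU left
host 4: place 1 vCPU, 0 vCPU left
host 5: place 1 vCPU, 0 vCPU left
6 hosts × 16 vCPU = 96 vCPU; used 87 vCPU; unused 9 vCPU.

9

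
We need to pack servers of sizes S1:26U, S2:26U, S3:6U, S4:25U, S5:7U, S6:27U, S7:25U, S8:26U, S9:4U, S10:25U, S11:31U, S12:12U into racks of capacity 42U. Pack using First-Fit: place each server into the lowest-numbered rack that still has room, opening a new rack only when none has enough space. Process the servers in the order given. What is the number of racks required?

8 racks

rack 1: place S1 (26U), 16U left
rack 2: place S2 (26U), 16U left
rack 1: place S3 (6U), 10U left
rack 3: place S4 (25U), 17U left
rack 1: place S5 (7U), 3U left
rack 4: place S6 (27U), 15U left
rack 5: place S7 (25U), 17U left
rack 6: place S8 (26U), 16U left
rack 2: place S9 (4U), 12U left
rack 7: place S10 (25U), 17U left
rack 8: place S11 (31U), 11U left
rack 2: place S12 (12U), 0U left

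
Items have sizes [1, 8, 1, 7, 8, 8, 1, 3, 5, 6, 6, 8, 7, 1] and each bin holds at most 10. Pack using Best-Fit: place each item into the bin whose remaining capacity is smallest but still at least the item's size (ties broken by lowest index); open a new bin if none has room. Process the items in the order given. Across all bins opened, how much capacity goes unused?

20

1 → bin 1 (remaining 9)
8 → bin 1 (remaining 1)
1 → bin 1 (remaining 0)
7 → bin 2 (remaining 3)
8 → bin 3 (remaining 2)
8 → bin 4 (remaining 2)
1 → bin 3 (remaining 1)
3 → bin 2 (remaining 0)
5 → bin 5 (remaining 5)
6 → bin 6 (remaining 4)
6 → bin 7 (remaining 4)
8 → bin 8 (remaining 2)
7 → bin 9 (remaining 3)
1 → bin 3 (remaining 0)
9 bins × 10 = 90; used 70; unused 20.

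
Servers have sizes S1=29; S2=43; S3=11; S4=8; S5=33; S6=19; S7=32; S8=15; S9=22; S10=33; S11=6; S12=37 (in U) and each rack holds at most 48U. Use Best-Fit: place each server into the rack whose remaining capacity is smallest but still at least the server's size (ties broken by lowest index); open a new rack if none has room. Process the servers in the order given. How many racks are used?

rack 1: place S1 (29U), 19U left
rack 2: place S2 (43U), 5U left
rack 1: place S3 (11U), 8U left
rack 1: place S4 (8U), 0U left
rack 3: place S5 (33U), 15U left
rack 4: place S6 (19U), 29U left
rack 5: place S7 (32U), 16U left
rack 3: place S8 (15U), 0U left
rack 4: place S9 (22U), 7U left
rack 6: place S10 (33U), 15U left
rack 4: place S11 (6U), 1U left
rack 7: place S12 (37U), 11U left

7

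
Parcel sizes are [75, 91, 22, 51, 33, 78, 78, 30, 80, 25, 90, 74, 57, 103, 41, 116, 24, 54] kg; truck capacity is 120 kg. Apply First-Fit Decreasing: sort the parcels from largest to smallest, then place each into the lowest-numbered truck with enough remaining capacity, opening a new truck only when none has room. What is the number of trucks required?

Sorted descending: 116, 103, 91, 90, 80, 78, 78, 75, 74, 57, 54, 51, 41, 33, 30, 25, 24, 22.
truck 1: place 116 kg, 4 kg left
truck 2: place 103 kg, 17 kg left
truck 3: place 91 kg, 29 kg left
truck 4: place 90 kg, 30 kg left
truck 5: place 80 kg, 40 kg left
truck 6: place 78 kg, 42 kg left
truck 7: place 78 kg, 42 kg left
truck 8: place 75 kg, 45 kg left
truck 9: place 74 kg, 46 kg left
truck 10: place 57 kg, 63 kg left
truck 10: place 54 kg, 9 kg left
truck 11: place 51 kg, 69 kg left
truck 6: place 41 kg, 1 kg left
truck 5: place 33 kg, 7 kg left
truck 4: place 30 kg, 0 kg left
truck 3: place 25 kg, 4 kg left
truck 7: place 24 kg, 18 kg left
truck 8: place 22 kg, 23 kg left
Final trucks: [116] [103] [91,25] [90,30] [80,33] [78,41] [78,24] [75,22] [74] [57,54] [51].

11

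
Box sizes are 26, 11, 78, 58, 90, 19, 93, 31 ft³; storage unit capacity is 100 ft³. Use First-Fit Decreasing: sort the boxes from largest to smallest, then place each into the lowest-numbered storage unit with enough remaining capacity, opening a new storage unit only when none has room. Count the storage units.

5

Sorted descending: 93, 90, 78, 58, 31, 26, 19, 11.
Put 93 ft³ in storage unit 1; 7 ft³ remain.
Put 90 ft³ in storage unit 2; 10 ft³ remain.
Put 78 ft³ in storage unit 3; 22 ft³ remain.
Put 58 ft³ in storage unit 4; 42 ft³ remain.
Put 31 ft³ in storage unit 4; 11 ft³ remain.
Put 26 ft³ in storage unit 5; 74 ft³ remain.
Put 19 ft³ in storage unit 3; 3 ft³ remain.
Put 11 ft³ in storage unit 4; 0 ft³ remain.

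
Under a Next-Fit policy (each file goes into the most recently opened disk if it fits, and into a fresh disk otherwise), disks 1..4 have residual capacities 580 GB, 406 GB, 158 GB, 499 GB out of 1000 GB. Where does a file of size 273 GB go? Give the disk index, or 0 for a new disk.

4

Next-Fit only looks at disk 4, which has 499 GB free.
273 GB fits there.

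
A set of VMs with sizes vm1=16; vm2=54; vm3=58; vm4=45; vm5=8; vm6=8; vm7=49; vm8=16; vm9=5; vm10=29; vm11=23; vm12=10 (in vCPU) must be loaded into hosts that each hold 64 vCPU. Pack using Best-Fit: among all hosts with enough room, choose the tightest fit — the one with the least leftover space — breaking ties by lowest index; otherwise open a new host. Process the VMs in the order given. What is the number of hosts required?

Put vm1 (16 vCPU) in host 1; 48 vCPU remain.
Put vm2 (54 vCPU) in host 2; 10 vCPU remain.
Put vm3 (58 vCPU) in host 3; 6 vCPU remain.
Put vm4 (45 vCPU) in host 1; 3 vCPU remain.
Put vm5 (8 vCPU) in host 2; 2 vCPU remain.
Put vm6 (8 vCPU) in host 4; 56 vCPU remain.
Put vm7 (49 vCPU) in host 4; 7 vCPU remain.
Put vm8 (16 vCPU) in host 5; 48 vCPU remain.
Put vm9 (5 vCPU) in host 3; 1 vCPU remain.
Put vm10 (29 vCPU) in host 5; 19 vCPU remain.
Put vm11 (23 vCPU) in host 6; 41 vCPU remain.
Put vm12 (10 vCPU) in host 5; 9 vCPU remain.
Final hosts: [16,45] [54,8] [58,5] [8,49] [16,29,10] [23].

6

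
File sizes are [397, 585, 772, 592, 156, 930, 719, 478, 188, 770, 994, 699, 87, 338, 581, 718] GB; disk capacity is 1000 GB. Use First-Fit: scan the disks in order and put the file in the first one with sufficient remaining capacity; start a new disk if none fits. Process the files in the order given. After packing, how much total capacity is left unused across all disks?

1996

397 GB → disk 1 (remaining 603 GB)
585 GB → disk 1 (remaining 18 GB)
772 GB → disk 2 (remaining 228 GB)
592 GB → disk 3 (remaining 408 GB)
156 GB → disk 2 (remaining 72 GB)
930 GB → disk 4 (remaining 70 GB)
719 GB → disk 5 (remaining 281 GB)
478 GB → disk 6 (remaining 522 GB)
188 GB → disk 3 (remaining 220 GB)
770 GB → disk 7 (remaining 230 GB)
994 GB → disk 8 (remaining 6 GB)
699 GB → disk 9 (remaining 301 GB)
87 GB → disk 3 (remaining 133 GB)
338 GB → disk 6 (remaining 184 GB)
581 GB → disk 10 (remaining 419 GB)
718 GB → disk 11 (remaining 282 GB)
11 disks × 1000 GB = 11000 GB; used 9004 GB; unused 1996 GB.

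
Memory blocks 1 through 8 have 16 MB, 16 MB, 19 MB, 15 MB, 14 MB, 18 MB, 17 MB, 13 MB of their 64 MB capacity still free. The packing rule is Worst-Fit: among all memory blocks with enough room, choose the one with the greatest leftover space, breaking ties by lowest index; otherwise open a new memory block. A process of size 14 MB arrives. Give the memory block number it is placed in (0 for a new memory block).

3

Memory blocks with room: memory block 1 (16 MB), memory block 2 (16 MB), memory block 3 (19 MB), memory block 4 (15 MB), memory block 5 (14 MB), memory block 6 (18 MB), memory block 7 (17 MB).
Most room is memory block 3 with 19 MB free.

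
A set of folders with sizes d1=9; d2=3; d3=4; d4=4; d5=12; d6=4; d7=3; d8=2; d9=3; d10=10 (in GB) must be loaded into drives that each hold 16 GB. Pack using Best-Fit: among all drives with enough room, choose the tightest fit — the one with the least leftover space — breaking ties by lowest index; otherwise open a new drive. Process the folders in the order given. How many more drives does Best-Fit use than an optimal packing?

0

Best-Fit: [9,3,4] [4,12] [4,3,2,3] [10] → 4 drives.
Total size 54 GB; any packing needs at least ⌈54/16⌉ = 4 drives.
So 4 is already optimal.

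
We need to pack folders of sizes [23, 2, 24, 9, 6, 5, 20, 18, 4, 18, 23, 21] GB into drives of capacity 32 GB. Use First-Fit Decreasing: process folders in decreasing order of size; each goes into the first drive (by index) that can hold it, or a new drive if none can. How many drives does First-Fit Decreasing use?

Sorted descending: 24, 23, 23, 21, 20, 18, 18, 9, 6, 5, 4, 2.
24 GB → drive 1 (remaining 8 GB)
23 GB → drive 2 (remaining 9 GB)
23 GB → drive 3 (remaining 9 GB)
21 GB → drive 4 (remaining 11 GB)
20 GB → drive 5 (remaining 12 GB)
18 GB → drive 6 (remaining 14 GB)
18 GB → drive 7 (remaining 14 GB)
9 GB → drive 2 (remaining 0 GB)
6 GB → drive 1 (remaining 2 GB)
5 GB → drive 3 (remaining 4 GB)
4 GB → drive 3 (remaining 0 GB)
2 GB → drive 1 (remaining 0 GB)
Final drives: [24,6,2] [23,9] [23,5,4] [21] [20] [18] [18].

7 drives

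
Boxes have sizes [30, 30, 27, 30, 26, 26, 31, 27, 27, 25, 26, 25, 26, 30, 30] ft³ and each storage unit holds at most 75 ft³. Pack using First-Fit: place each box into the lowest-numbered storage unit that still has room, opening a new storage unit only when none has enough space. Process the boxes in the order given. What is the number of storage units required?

8

Put 30 ft³ in storage unit 1; 45 ft³ remain.
Put 30 ft³ in storage unit 1; 15 ft³ remain.
Put 27 ft³ in storage unit 2; 48 ft³ remain.
Put 30 ft³ in storage unit 2; 18 ft³ remain.
Put 26 ft³ in storage unit 3; 49 ft³ remain.
Put 26 ft³ in storage unit 3; 23 ft³ remain.
Put 31 ft³ in storage unit 4; 44 ft³ remain.
Put 27 ft³ in storage unit 4; 17 ft³ remain.
Put 27 ft³ in storage unit 5; 48 ft³ remain.
Put 25 ft³ in storage unit 5; 23 ft³ remain.
Put 26 ft³ in storage unit 6; 49 ft³ remain.
Put 25 ft³ in storage unit 6; 24 ft³ remain.
Put 26 ft³ in storage unit 7; 49 ft³ remain.
Put 30 ft³ in storage unit 7; 19 ft³ remain.
Put 30 ft³ in storage unit 8; 45 ft³ remain.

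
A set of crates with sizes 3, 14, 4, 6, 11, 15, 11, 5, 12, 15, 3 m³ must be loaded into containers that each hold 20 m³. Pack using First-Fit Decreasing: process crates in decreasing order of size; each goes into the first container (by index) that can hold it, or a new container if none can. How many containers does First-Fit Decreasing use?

Sorted descending: 15, 15, 14, 12, 11, 11, 6, 5, 4, 3, 3.
Put 15 m³ in container 1; 5 m³ remain.
Put 15 m³ in container 2; 5 m³ remain.
Put 14 m³ in container 3; 6 m³ remain.
Put 12 m³ in container 4; 8 m³ remain.
Put 11 m³ in container 5; 9 m³ remain.
Put 11 m³ in container 6; 9 m³ remain.
Put 6 m³ in container 3; 0 m³ remain.
Put 5 m³ in container 1; 0 m³ remain.
Put 4 m³ in container 2; 1 m³ remain.
Put 3 m³ in container 4; 5 m³ remain.
Put 3 m³ in container 4; 2 m³ remain.

6 containers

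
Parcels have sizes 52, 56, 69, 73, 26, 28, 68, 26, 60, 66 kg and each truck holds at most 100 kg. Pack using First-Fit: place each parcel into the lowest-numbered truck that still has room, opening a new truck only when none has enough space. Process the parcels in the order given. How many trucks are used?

7

truck 1: place 52 kg, 48 kg left
truck 2: place 56 kg, 44 kg left
truck 3: place 69 kg, 31 kg left
truck 4: place 73 kg, 27 kg left
truck 1: place 26 kg, 22 kg left
truck 2: place 28 kg, 16 kg left
truck 5: place 68 kg, 32 kg left
truck 3: place 26 kg, 5 kg left
truck 6: place 60 kg, 40 kg left
truck 7: place 66 kg, 34 kg left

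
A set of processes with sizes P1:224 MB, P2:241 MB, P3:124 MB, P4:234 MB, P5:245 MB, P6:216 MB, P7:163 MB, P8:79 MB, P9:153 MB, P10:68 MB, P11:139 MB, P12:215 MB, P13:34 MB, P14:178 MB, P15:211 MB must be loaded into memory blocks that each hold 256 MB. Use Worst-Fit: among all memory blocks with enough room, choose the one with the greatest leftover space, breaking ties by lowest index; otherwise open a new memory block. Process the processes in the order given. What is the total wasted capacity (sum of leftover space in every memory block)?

548

P1 (224 MB) → memory block 1 (remaining 32 MB)
P2 (241 MB) → memory block 2 (remaining 15 MB)
P3 (124 MB) → memory block 3 (remaining 132 MB)
P4 (234 MB) → memory block 4 (remaining 22 MB)
P5 (245 MB) → memory block 5 (remaining 11 MB)
P6 (216 MB) → memory block 6 (remaining 40 MB)
P7 (163 MB) → memory block 7 (remaining 93 MB)
P8 (79 MB) → memory block 3 (remaining 53 MB)
P9 (153 MB) → memory block 8 (remaining 103 MB)
P10 (68 MB) → memory block 8 (remaining 35 MB)
P11 (139 MB) → memory block 9 (remaining 117 MB)
P12 (215 MB) → memory block 10 (remaining 41 MB)
P13 (34 MB) → memory block 9 (remaining 83 MB)
P14 (178 MB) → memory block 11 (remaining 78 MB)
P15 (211 MB) → memory block 12 (remaining 45 MB)
12 memory blocks × 256 MB = 3072 MB; used 2524 MB; unused 548 MB.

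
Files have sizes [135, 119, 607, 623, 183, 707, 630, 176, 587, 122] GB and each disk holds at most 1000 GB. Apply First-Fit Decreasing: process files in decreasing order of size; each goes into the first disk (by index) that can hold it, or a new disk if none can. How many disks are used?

Sorted descending: 707, 630, 623, 607, 587, 183, 176, 135, 122, 119.
707 GB → disk 1 (remaining 293 GB)
630 GB → disk 2 (remaining 370 GB)
623 GB → disk 3 (remaining 377 GB)
607 GB → disk 4 (remaining 393 GB)
587 GB → disk 5 (remaining 413 GB)
183 GB → disk 1 (remaining 110 GB)
176 GB → disk 2 (remaining 194 GB)
135 GB → disk 2 (remaining 59 GB)
122 GB → disk 3 (remaining 255 GB)
119 GB → disk 3 (remaining 136 GB)

5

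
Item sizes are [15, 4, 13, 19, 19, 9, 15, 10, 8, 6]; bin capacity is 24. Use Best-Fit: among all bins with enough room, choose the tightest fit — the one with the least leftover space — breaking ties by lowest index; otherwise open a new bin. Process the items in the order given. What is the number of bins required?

6

15 → bin 1 (remaining 9)
4 → bin 1 (remaining 5)
13 → bin 2 (remaining 11)
19 → bin 3 (remaining 5)
19 → bin 4 (remaining 5)
9 → bin 2 (remaining 2)
15 → bin 5 (remaining 9)
10 → bin 6 (remaining 14)
8 → bin 5 (remaining 1)
6 → bin 6 (remaining 8)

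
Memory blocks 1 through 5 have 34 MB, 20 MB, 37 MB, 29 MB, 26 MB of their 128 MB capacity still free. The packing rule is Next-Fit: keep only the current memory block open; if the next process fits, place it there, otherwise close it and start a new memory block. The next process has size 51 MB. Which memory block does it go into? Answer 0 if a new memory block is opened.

0

Next-Fit only looks at memory block 5, which has 26 MB free.
51 MB does not fit, so a new memory block is opened.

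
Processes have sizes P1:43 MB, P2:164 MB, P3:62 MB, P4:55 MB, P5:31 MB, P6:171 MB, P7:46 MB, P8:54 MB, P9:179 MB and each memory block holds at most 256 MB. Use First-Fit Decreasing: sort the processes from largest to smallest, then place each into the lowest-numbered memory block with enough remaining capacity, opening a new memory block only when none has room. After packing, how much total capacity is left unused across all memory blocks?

Sorted descending: 179, 171, 164, 62, 55, 54, 46, 43, 31.
memory block 1: place 179 MB, 77 MB left
memory block 2: place 171 MB, 85 MB left
memory block 3: place 164 MB, 92 MB left
memory block 1: place 62 MB, 15 MB left
memory block 2: place 55 MB, 30 MB left
memory block 3: place 54 MB, 38 MB left
memory block 4: place 46 MB, 210 MB left
memory block 4: place 43 MB, 167 MB left
memory block 3: place 31 MB, 7 MB left
4 memory blocks × 256 MB = 1024 MB; used 805 MB; unused 219 MB.

219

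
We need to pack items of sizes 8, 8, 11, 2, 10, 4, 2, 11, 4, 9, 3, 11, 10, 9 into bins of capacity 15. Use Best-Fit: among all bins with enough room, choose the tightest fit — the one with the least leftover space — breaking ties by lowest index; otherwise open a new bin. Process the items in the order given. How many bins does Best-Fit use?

9 bins

bin 1: place 8, 7 left
bin 2: place 8, 7 left
bin 3: place 11, 4 left
bin 3: place 2, 2 left
bin 4: place 10, 5 left
bin 4: place 4, 1 left
bin 3: place 2, 0 left
bin 5: place 11, 4 left
bin 5: place 4, 0 left
bin 6: place 9, 6 left
bin 6: place 3, 3 left
bin 7: place 11, 4 left
bin 8: place 10, 5 left
bin 9: place 9, 6 left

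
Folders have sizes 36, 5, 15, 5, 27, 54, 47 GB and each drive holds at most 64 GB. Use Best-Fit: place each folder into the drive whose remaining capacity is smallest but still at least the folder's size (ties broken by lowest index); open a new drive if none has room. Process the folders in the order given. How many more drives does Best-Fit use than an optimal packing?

Best-Fit: [36,5,15,5] [27] [54] [47] → 4 drives.
Total size 189 GB; any packing needs at least ⌈189/64⌉ = 3 drives.
An optimal packing achieves that bound: [54,5,5] [47,15] [36,27] → 3 drives.
Excess: 4 − 3 = 1.

1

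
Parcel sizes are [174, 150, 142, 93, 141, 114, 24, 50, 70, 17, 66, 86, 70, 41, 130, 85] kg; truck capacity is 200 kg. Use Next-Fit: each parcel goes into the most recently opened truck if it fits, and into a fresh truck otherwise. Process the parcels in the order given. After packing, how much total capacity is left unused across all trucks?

547

174 kg → truck 1 (remaining 26 kg)
150 kg → truck 2 (remaining 50 kg)
142 kg → truck 3 (remaining 58 kg)
93 kg → truck 4 (remaining 107 kg)
141 kg → truck 5 (remaining 59 kg)
114 kg → truck 6 (remaining 86 kg)
24 kg → truck 6 (remaining 62 kg)
50 kg → truck 6 (remaining 12 kg)
70 kg → truck 7 (remaining 130 kg)
17 kg → truck 7 (remaining 113 kg)
66 kg → truck 7 (remaining 47 kg)
86 kg → truck 8 (remaining 114 kg)
70 kg → truck 8 (remaining 44 kg)
41 kg → truck 8 (remaining 3 kg)
130 kg → truck 9 (remaining 70 kg)
85 kg → truck 10 (remaining 115 kg)
10 trucks × 200 kg = 2000 kg; used 1453 kg; unused 547 kg.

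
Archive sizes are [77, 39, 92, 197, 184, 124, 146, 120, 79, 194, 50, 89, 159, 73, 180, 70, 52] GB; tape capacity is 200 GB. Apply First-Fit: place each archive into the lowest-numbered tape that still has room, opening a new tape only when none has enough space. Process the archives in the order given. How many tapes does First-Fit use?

11 tapes

77 GB → tape 1 (remaining 123 GB)
39 GB → tape 1 (remaining 84 GB)
92 GB → tape 2 (remaining 108 GB)
197 GB → tape 3 (remaining 3 GB)
184 GB → tape 4 (remaining 16 GB)
124 GB → tape 5 (remaining 76 GB)
146 GB → tape 6 (remaining 54 GB)
120 GB → tape 7 (remaining 80 GB)
79 GB → tape 1 (remaining 5 GB)
194 GB → tape 8 (remaining 6 GB)
50 GB → tape 2 (remaining 58 GB)
89 GB → tape 9 (remaining 111 GB)
159 GB → tape 10 (remaining 41 GB)
73 GB → tape 5 (remaining 3 GB)
180 GB → tape 11 (remaining 20 GB)
70 GB → tape 7 (remaining 10 GB)
52 GB → tape 2 (remaining 6 GB)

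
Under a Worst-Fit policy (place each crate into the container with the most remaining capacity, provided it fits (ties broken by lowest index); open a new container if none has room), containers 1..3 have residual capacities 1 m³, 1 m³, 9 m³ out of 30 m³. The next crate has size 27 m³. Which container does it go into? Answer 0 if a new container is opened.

No container has ≥ 27 m³ free, so a new container is opened.

0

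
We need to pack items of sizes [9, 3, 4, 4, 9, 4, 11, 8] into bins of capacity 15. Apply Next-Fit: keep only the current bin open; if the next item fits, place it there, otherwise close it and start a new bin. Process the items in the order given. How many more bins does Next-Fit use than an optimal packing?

Next-Fit: [9,3] [4,4] [9,4] [11] [8] → 5 bins.
Total size 52; any packing needs at least ⌈52/15⌉ = 4 bins.
An optimal packing achieves that bound: [11,4] [9,4] [9,4] [8,3] → 4 bins.
Excess: 5 − 4 = 1.

1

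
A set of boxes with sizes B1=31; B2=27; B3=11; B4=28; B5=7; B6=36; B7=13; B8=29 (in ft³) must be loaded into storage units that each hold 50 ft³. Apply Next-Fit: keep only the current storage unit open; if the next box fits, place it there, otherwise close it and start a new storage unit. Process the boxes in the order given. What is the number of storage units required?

5

Put B1 (31 ft³) in storage unit 1; 19 ft³ remain.
Put B2 (27 ft³) in storage unit 2; 23 ft³ remain.
Put B3 (11 ft³) in storage unit 2; 12 ft³ remain.
Put B4 (28 ft³) in storage unit 3; 22 ft³ remain.
Put B5 (7 ft³) in storage unit 3; 15 ft³ remain.
Put B6 (36 ft³) in storage unit 4; 14 ft³ remain.
Put B7 (13 ft³) in storage unit 4; 1 ft³ remain.
Put B8 (29 ft³) in storage unit 5; 21 ft³ remain.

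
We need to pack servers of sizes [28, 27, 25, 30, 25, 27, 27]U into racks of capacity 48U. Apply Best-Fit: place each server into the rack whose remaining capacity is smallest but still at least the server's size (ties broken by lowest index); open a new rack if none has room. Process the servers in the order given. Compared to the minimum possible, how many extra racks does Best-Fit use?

0

Best-Fit: [28] [27] [25] [30] [25] [27] [27] → 7 racks.
7 servers exceed 24U (half the capacity), and no two of those can share a rack, so at least 7 racks are needed.
So 7 is already optimal.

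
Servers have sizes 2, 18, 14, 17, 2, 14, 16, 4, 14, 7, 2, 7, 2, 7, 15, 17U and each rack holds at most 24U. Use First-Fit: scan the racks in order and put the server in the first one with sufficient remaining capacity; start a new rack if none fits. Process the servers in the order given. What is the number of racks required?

rack 1: place 2U, 22U left
rack 1: place 18U, 4U left
rack 2: place 14U, 10U left
rack 3: place 17U, 7U left
rack 1: place 2U, 2U left
rack 4: place 14U, 10U left
rack 5: place 16U, 8U left
rack 2: place 4U, 6U left
rack 6: place 14U, 10U left
rack 3: place 7U, 0U left
rack 1: place 2U, 0U left
rack 4: place 7U, 3U left
rack 2: place 2U, 4U left
rack 5: place 7U, 1U left
rack 7: place 15U, 9U left
rack 8: place 17U, 7U left

8 racks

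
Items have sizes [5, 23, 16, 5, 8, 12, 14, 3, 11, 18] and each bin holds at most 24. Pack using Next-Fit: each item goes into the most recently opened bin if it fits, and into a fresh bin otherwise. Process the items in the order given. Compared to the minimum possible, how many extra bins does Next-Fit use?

Next-Fit: [5] [23] [16,5] [8,12] [14,3] [11] [18] → 7 bins.
Total size 115; any packing needs at least ⌈115/24⌉ = 5 bins.
An optimal packing achieves that bound: [23] [18,5] [16,8] [14,5,3] [12,11] → 5 bins.
Excess: 7 − 5 = 2.

2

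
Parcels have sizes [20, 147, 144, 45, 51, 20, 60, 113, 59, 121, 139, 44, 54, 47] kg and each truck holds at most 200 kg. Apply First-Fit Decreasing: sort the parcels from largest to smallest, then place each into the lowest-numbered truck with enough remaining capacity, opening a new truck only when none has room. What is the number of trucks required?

Sorted descending: 147, 144, 139, 121, 113, 60, 59, 54, 51, 47, 45, 44, 20, 20.
Put 147 kg in truck 1; 53 kg remain.
Put 144 kg in truck 2; 56 kg remain.
Put 139 kg in truck 3; 61 kg remain.
Put 121 kg in truck 4; 79 kg remain.
Put 113 kg in truck 5; 87 kg remain.
Put 60 kg in truck 3; 1 kg remain.
Put 59 kg in truck 4; 20 kg remain.
Put 54 kg in truck 2; 2 kg remain.
Put 51 kg in truck 1; 2 kg remain.
Put 47 kg in truck 5; 40 kg remain.
Put 45 kg in truck 6; 155 kg remain.
Put 44 kg in truck 6; 111 kg remain.
Put 20 kg in truck 4; 0 kg remain.
Put 20 kg in truck 5; 20 kg remain.

6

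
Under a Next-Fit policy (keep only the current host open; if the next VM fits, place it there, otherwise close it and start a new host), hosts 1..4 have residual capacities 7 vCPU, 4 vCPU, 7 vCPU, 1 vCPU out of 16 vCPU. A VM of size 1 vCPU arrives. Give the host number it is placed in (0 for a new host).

4

Next-Fit only looks at host 4, which has 1 vCPU free.
1 vCPU fits there.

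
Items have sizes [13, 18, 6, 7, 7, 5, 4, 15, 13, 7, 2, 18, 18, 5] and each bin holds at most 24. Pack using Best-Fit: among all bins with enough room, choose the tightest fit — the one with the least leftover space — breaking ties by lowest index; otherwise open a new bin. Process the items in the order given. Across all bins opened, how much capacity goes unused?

Put 13 in bin 1; 11 remain.
Put 18 in bin 2; 6 remain.
Put 6 in bin 2; 0 remain.
Put 7 in bin 1; 4 remain.
Put 7 in bin 3; 17 remain.
Put 5 in bin 3; 12 remain.
Put 4 in bin 1; 0 remain.
Put 15 in bin 4; 9 remain.
Put 13 in bin 5; 11 remain.
Put 7 in bin 4; 2 remain.
Put 2 in bin 4; 0 remain.
Put 18 in bin 6; 6 remain.
Put 18 in bin 7; 6 remain.
Put 5 in bin 6; 1 remain.
7 bins × 24 = 168; used 138; unused 30.

30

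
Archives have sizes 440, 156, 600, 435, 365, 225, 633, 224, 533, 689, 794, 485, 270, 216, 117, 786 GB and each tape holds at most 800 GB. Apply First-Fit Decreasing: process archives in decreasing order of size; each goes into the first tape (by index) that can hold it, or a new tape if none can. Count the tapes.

Sorted descending: 794, 786, 689, 633, 600, 533, 485, 440, 435, 365, 270, 225, 224, 216, 156, 117.
Put 794 GB in tape 1; 6 GB remain.
Put 786 GB in tape 2; 14 GB remain.
Put 689 GB in tape 3; 111 GB remain.
Put 633 GB in tape 4; 167 GB remain.
Put 600 GB in tape 5; 200 GB remain.
Put 533 GB in tape 6; 267 GB remain.
Put 485 GB in tape 7; 315 GB remain.
Put 440 GB in tape 8; 360 GB remain.
Put 435 GB in tape 9; 365 GB remain.
Put 365 GB in tape 9; 0 GB remain.
Put 270 GB in tape 7; 45 GB remain.
Put 225 GB in tape 6; 42 GB remain.
Put 224 GB in tape 8; 136 GB remain.
Put 216 GB in tape 10; 584 GB remain.
Put 156 GB in tape 4; 11 GB remain.
Put 117 GB in tape 5; 83 GB remain.

10 tapes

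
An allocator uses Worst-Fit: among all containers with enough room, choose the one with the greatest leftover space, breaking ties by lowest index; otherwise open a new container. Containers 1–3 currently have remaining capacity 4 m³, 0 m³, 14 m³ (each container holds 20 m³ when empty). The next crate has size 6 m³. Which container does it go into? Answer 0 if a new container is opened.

Containers with room: container 3 (14 m³).
Most room is container 3 with 14 m³ free.

3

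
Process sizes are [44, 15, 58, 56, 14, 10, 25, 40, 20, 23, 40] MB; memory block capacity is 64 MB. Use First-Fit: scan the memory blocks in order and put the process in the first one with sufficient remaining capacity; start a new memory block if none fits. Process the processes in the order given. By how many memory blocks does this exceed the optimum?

0

First-Fit: [44,15] [58] [56] [14,10,25] [40,20] [23,40] → 6 memory blocks.
Total size 345 MB; any packing needs at least ⌈345/64⌉ = 6 memory blocks.
So 6 is already optimal.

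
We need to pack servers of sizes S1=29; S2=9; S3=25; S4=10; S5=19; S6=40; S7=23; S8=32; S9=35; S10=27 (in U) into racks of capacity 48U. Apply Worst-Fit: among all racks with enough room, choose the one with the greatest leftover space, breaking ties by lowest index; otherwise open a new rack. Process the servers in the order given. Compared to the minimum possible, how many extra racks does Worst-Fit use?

1

Worst-Fit: [29,9] [25,10] [19,23] [40] [32] [35] [27] → 7 racks.
Total size 249U; any packing needs at least ⌈249/48⌉ = 6 racks.
An optimal packing achieves that bound: [40] [35,10] [32,9] [29,19] [27] [25,23] → 6 racks.
Excess: 7 − 6 = 1.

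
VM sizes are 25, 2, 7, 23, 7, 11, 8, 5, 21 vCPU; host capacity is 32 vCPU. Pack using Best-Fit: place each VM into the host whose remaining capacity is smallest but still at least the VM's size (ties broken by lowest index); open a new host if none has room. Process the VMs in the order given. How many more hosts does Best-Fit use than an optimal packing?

Best-Fit: [25,2,5] [7,23] [7,11,8] [21] → 4 hosts.
Total size 109 vCPU; any packing needs at least ⌈109/32⌉ = 4 hosts.
So 4 is already optimal.

0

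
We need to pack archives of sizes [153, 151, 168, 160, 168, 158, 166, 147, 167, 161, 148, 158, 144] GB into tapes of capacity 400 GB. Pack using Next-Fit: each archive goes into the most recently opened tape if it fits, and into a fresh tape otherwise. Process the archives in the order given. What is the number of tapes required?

tape 1: place 153 GB, 247 GB left
tape 1: place 151 GB, 96 GB left
tape 2: place 168 GB, 232 GB left
tape 2: place 160 GB, 72 GB left
tape 3: place 168 GB, 232 GB left
tape 3: place 158 GB, 74 GB left
tape 4: place 166 GB, 234 GB left
tape 4: place 147 GB, 87 GB left
tape 5: place 167 GB, 233 GB left
tape 5: place 161 GB, 72 GB left
tape 6: place 148 GB, 252 GB left
tape 6: place 158 GB, 94 GB left
tape 7: place 144 GB, 256 GB left

7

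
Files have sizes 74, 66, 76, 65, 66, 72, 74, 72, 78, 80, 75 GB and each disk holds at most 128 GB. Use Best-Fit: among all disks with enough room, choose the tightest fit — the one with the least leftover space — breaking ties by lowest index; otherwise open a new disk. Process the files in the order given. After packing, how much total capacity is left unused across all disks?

disk 1: place 74 GB, 54 GB left
disk 2: place 66 GB, 62 GB left
disk 3: place 76 GB, 52 GB left
disk 4: place 65 GB, 63 GB left
disk 5: place 66 GB, 62 GB left
disk 6: place 72 GB, 56 GB left
disk 7: place 74 GB, 54 GB left
disk 8: place 72 GB, 56 GB left
disk 9: place 78 GB, 50 GB left
disk 10: place 80 GB, 48 GB left
disk 11: place 75 GB, 53 GB left
11 disks × 128 GB = 1408 GB; used 798 GB; unused 610 GB.

610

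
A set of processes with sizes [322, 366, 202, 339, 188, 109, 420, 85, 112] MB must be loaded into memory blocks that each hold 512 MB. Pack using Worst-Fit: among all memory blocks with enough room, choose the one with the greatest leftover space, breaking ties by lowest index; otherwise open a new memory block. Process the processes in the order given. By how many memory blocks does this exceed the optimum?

Worst-Fit: [322,109] [366,112] [202,188] [339,85] [420] → 5 memory blocks.
Total size 2143 MB; any packing needs at least ⌈2143/512⌉ = 5 memory blocks.
So 5 is already optimal.

0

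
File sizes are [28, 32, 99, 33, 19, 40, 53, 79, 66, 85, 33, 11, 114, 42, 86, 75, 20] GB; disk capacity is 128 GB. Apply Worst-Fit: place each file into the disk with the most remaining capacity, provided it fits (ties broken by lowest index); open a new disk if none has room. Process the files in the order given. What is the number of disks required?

9 disks

Put 28 GB in disk 1; 100 GB remain.
Put 32 GB in disk 1; 68 GB remain.
Put 99 GB in disk 2; 29 GB remain.
Put 33 GB in disk 1; 35 GB remain.
Put 19 GB in disk 1; 16 GB remain.
Put 40 GB in disk 3; 88 GB remain.
Put 53 GB in disk 3; 35 GB remain.
Put 79 GB in disk 4; 49 GB remain.
Put 66 GB in disk 5; 62 GB remain.
Put 85 GB in disk 6; 43 GB remain.
Put 33 GB in disk 5; 29 GB remain.
Put 11 GB in disk 4; 38 GB remain.
Put 114 GB in disk 7; 14 GB remain.
Put 42 GB in disk 6; 1 GB remain.
Put 86 GB in disk 8; 42 GB remain.
Put 75 GB in disk 9; 53 GB remain.
Put 20 GB in disk 9; 33 GB remain.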